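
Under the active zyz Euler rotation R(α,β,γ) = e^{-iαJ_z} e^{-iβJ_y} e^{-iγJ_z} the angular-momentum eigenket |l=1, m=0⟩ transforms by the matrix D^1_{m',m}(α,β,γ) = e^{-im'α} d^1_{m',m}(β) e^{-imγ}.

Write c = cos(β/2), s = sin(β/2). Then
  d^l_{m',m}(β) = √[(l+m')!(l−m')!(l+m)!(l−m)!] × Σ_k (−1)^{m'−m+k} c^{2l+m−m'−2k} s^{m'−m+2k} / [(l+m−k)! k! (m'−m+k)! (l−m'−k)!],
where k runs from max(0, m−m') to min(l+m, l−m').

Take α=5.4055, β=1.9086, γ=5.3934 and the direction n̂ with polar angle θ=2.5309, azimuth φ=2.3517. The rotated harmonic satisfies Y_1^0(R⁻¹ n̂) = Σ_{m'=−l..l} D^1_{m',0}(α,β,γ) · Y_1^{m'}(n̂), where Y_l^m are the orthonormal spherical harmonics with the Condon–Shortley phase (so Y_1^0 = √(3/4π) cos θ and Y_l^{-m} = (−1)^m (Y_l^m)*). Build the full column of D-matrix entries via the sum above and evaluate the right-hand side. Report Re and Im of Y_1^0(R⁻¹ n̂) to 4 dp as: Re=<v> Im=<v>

Re=-0.1307 Im=0.0000

Need the full column D^1_{m',0} for m'=−1..1 at α=5.4055, β=1.9086, γ=5.3934.
cos(β/2)=0.578180, sin(β/2)=0.815909
d^1_{-1,0}: single k=1 term ⇒ +0.667145;  D = +0.426261-0.513209i
d^1_{0,0}: k∈[0..1] ⇒ +0.334292 -0.665708 = -0.331416;  D = -0.331416+0.000000i
d^1_{1,0}: single k=0 term ⇒ -0.667145;  D = -0.426261-0.513209i
Y_1^{m'}(θ=2.5309,φ=2.3517) and Σ D·Y over m':
  (+0.4263-0.5132i)·(-0.1395-0.1407i)  (-0.3314+0.0000i)·(-0.4003+0.0000i)  (-0.4263-0.5132i)·(+0.1395-0.1407i)
Y_1^0(R⁻¹ n̂) = -0.130667+0.000000i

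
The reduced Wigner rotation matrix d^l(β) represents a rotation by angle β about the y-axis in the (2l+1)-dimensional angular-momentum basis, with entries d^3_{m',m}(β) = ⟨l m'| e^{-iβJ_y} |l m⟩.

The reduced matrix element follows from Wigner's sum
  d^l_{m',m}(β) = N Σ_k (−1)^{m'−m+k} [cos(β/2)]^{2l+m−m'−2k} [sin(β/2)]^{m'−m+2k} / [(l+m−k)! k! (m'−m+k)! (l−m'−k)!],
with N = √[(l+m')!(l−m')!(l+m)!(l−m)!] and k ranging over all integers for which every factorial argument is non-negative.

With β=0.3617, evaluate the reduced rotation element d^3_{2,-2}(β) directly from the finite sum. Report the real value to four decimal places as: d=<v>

d^3_{2,-2}(β=0.3617) via Wigner's sum:
c=cos(0.3617/2)=0.983691, s=sin(0.3617/2)=0.179866; N=√[120·1·1·120]=120.000000
k: max(0,(-2)−(2))=0 … min(3+(-2),3−(2))=1
  k=0: (−1)^4·120.0000/(24)·0.9837^2·0.1799^4 = +0.005064
  k=1: (−1)^5·120.0000/(120)·0.9837^0·0.1799^6 = -0.000034
d^3_{2,-2}(0.3617) = +0.005064 -0.000034 = +0.005030

d=0.0050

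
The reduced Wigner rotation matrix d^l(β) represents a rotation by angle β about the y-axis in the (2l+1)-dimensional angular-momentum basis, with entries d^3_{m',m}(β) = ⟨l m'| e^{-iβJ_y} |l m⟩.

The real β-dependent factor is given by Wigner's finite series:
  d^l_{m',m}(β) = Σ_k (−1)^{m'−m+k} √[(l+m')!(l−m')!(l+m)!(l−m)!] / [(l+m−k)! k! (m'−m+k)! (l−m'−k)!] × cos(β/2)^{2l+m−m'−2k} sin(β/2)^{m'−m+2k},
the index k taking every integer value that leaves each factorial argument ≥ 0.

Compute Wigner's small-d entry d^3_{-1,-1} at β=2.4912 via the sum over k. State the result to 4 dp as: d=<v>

d=0.4200

d^3_{-1,-1}(β=2.4912) via Wigner's sum:
Half-angle: c=0.319495, s=0.947588. N=√(2·24·2·24)=48.000000
k∈{0,1,2} keeps every argument non-negative
  k=0: (−1)^0·48.0000/(48)·0.3195^6·0.9476^0 = +0.001064
  k=1: (−1)^1·48.0000/(6)·0.3195^4·0.9476^2 = -0.074849
  k=2: (−1)^2·48.0000/(8)·0.3195^2·0.9476^4 = +0.493807
d^3_{-1,-1}(2.4912) = +0.001064 -0.074849 +0.493807 = +0.420022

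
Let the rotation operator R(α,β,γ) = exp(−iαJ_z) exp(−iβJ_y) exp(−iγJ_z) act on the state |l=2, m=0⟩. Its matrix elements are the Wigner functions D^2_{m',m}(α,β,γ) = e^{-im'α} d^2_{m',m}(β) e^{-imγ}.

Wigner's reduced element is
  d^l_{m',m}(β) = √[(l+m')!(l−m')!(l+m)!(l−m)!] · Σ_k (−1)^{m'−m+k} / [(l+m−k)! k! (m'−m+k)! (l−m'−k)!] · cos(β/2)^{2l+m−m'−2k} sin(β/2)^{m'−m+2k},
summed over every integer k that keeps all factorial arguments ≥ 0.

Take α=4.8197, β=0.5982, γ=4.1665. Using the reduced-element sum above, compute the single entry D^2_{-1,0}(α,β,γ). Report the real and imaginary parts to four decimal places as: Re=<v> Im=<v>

Re=0.0610 Im=-0.5667

D^2_{-1,0}(4.8197,0.5982,4.1665) = e^{-i·-1·4.8197}·d^2_{-1,0}(0.5982)·e^{-i·0·4.1665}. Compute d first:
Half-angle: c=0.955602, s=0.294660. N=√(1·6·2·2)=4.898979
k: max(0,(0)−(-1))=1 … min(2+(0),2−(-1))=2
  k=1: (−1)^0·4.8990/(2)·0.9556^3·0.2947^1 = +0.629837
  k=2: (−1)^1·4.8990/(2)·0.9556^1·0.2947^3 = -0.059885
d^2_{-1,0}(0.5982) = +0.629837 -0.059885 = +0.569953
Phases: e^{-i·(-1)·4.8197}=+0.107105-0.994248i, e^{-i·(0)·4.1665}=+1.000000+0.000000i ⇒ D=+0.061045-0.566674i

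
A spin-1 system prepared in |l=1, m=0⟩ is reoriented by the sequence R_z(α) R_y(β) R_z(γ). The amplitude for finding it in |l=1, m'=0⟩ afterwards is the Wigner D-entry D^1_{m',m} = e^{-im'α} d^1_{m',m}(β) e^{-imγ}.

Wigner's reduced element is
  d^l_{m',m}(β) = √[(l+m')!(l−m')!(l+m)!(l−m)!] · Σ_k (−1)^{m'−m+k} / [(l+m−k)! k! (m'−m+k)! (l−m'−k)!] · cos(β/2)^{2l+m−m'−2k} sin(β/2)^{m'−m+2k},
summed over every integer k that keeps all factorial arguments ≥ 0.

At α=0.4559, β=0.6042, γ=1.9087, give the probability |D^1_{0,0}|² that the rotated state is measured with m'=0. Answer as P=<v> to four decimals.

First d^1_{0,0}(β=0.6042), then the phase factors e^{-i(0)α} and e^{-i(0)γ}:
c=cos(0.6042/2)=0.954714, s=sin(0.6042/2)=0.297526; N=√[1·1·1·1]=1.000000
Admissible k: 0..1 (factorial args all ≥0)
  k=0: (−1)^0·1.0000/(1)·0.9547^2·0.2975^0 = +0.911478
  k=1: (−1)^1·1.0000/(1)·0.9547^0·0.2975^2 = -0.088522
d^1_{0,0}(0.6042) = +0.911478 -0.088522 = +0.822957
|D^1_{0,0}|² = |d^1_{0,0}(β)|² = (+0.822957)² = 0.677258 (the z-rotation phases have unit modulus)

P=0.6773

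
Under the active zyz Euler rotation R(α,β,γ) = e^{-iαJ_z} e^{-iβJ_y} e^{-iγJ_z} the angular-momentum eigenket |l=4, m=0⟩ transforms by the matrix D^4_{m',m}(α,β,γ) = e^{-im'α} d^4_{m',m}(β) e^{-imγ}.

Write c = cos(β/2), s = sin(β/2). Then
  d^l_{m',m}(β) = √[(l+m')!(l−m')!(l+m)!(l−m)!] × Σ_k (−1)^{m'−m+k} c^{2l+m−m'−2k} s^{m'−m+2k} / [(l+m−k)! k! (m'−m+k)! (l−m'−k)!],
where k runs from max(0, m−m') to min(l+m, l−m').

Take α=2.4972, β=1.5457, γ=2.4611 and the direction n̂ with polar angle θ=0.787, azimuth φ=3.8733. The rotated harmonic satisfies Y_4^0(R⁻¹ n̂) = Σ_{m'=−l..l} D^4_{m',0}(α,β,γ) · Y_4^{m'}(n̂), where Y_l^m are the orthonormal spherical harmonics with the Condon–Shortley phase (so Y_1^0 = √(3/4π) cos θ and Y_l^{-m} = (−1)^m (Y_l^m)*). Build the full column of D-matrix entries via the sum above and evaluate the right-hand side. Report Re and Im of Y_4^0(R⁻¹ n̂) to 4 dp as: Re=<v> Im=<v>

Need the full column D^4_{m',0} for m'=−4..4 at α=2.4972, β=1.5457, γ=2.4611.
cos(β/2)=0.715924, sin(β/2)=0.698178
d^4_{-4,0}: single k=4 term ⇒ +0.522254;  D = -0.441363-0.279192i
d^4_{-3,0}: k∈[3..4] ⇒ +0.757351 -0.720272 = +0.037079;  D = +0.013145+0.034671i
d^4_{-2,0}: k∈[2..4] ⇒ +0.622666 -1.579148 +0.563188 = -0.393295;  D = -0.109449+0.377759i
d^4_{-1,0}: k∈[1..4] ⇒ +0.300988 -1.717511 +1.633424 -0.258909 = -0.042008;  D = +0.033584-0.025235i
d^4_{0,0}: k∈[0..4] ⇒ +0.069014 -1.050155 +2.247167 -0.949844 +0.056459 = +0.372640;  D = +0.372640+0.000000i
d^4_{1,0}: k∈[0..3] ⇒ -0.300988 +1.717511 -1.633424 +0.258909 = +0.042008;  D = -0.033584-0.025235i
d^4_{2,0}: k∈[0..2] ⇒ +0.622666 -1.579148 +0.563188 = -0.393295;  D = -0.109449-0.377759i
d^4_{3,0}: k∈[0..1] ⇒ -0.757351 +0.720272 = -0.037079;  D = -0.013145+0.034671i
d^4_{4,0}: single k=0 term ⇒ +0.522254;  D = -0.441363+0.279192i
Y_4^{m'}(θ=0.787,φ=3.8733) and Σ D·Y over m':
  (-0.4414-0.2792i)·(-0.1088-0.0237i)  (+0.0131+0.0347i)·(+0.1835+0.2547i)  (-0.1094+0.3778i)·(+0.0448-0.4152i)  (+0.0336-0.0252i)·(-0.0860+0.0772i)  (+0.3726+0.0000i)·(-0.3446+0.0000i)  (-0.0336-0.0252i)·(+0.0860+0.0772i)  (-0.1094-0.3778i)·(+0.0448+0.4152i)  (-0.0131+0.0347i)·(-0.1835+0.2547i)  (-0.4414+0.2792i)·(-0.1088+0.0237i)
Y_4^0(R⁻¹ n̂) = +0.243532+0.000000i

Re=0.2435 Im=0.0000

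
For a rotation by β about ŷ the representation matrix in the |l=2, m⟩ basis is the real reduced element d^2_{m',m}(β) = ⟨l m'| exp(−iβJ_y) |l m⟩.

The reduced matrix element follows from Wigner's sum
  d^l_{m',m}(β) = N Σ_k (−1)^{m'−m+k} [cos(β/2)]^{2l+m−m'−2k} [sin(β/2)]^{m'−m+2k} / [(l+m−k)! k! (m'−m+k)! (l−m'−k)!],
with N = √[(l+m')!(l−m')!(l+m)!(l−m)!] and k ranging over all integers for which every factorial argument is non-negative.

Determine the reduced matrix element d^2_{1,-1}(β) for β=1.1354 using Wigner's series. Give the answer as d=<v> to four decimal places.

d=0.5330

d^2_{1,-1}(β=1.1354) via Wigner's sum:
Half-angle: c=0.843140, s=0.537694. N=√(6·1·1·6)=6.000000
Admissible k: 0..1 (factorial args all ≥0)
  k=0: (−1)^2·6.0000/(2)·0.8431^2·0.5377^2 = +0.616583
  k=1: (−1)^3·6.0000/(6)·0.8431^0·0.5377^4 = -0.083588
d^2_{1,-1}(1.1354) = +0.616583 -0.083588 = +0.532995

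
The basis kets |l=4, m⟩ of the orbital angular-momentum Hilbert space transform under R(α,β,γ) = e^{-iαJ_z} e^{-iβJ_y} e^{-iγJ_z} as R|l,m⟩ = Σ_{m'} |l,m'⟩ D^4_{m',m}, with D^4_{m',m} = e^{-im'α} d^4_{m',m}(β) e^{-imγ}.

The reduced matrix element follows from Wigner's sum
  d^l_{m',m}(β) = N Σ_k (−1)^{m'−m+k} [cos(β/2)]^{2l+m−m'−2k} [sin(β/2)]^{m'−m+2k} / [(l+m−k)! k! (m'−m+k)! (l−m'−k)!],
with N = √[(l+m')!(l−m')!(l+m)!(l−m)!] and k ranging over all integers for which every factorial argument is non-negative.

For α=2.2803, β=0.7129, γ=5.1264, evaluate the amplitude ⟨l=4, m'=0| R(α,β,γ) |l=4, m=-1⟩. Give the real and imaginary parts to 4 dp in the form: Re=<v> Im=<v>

Split into d^4_{0,-1}(β=0.7129) × two z-phases.
c=cos(0.7129/2)=0.937141, s=sin(0.7129/2)=0.348950; N=√[24·24·6·120]=643.987578
The bounds max(0,m−m')=0 and min(l+m,l−m')=3 give 4 terms
  k=0: (−1)^1·643.9876/(144)·0.9371^7·0.3489^1 = -0.990635
  k=1: (−1)^2·643.9876/(24)·0.9371^5·0.3489^3 = +0.824100
  k=2: (−1)^3·643.9876/(24)·0.9371^3·0.3489^5 = -0.114260
  k=3: (−1)^4·643.9876/(144)·0.9371^1·0.3489^7 = +0.002640
d^4_{0,-1}(0.7129) = -0.990635 +0.824100 -0.114260 +0.002640 = -0.278155
D = (+1.000000+0.000000i)·(-0.278155)·(+0.402285-0.915515i) = -0.111897+0.254655i

Re=-0.1119 Im=0.2547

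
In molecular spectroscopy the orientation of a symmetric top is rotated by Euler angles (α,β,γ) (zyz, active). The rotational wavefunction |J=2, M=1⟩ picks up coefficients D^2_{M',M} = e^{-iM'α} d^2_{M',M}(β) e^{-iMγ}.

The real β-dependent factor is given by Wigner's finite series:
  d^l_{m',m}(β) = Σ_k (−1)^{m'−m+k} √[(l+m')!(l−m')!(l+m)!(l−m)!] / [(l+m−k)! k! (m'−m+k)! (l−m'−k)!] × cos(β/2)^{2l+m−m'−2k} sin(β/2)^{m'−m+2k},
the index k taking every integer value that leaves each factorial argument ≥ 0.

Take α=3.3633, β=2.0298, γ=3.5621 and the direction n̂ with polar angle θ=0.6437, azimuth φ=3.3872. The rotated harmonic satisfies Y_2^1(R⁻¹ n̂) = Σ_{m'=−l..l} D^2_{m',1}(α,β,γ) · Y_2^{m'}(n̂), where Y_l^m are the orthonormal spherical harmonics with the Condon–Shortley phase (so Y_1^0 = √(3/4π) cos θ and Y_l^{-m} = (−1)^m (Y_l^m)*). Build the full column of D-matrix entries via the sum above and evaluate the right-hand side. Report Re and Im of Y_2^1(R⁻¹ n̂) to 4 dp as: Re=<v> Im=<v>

Re=-0.1264 Im=0.0587

Need the full column D^2_{m',1} for m'=−2..2 at α=3.3633, β=2.0298, γ=3.5621.
cos(β/2)=0.527705, sin(β/2)=0.849428
d^2_{-2,1}: single k=3 term ⇒ +0.646845;  D = -0.646676-0.014816i
d^2_{-1,1}: k∈[2..3] ⇒ +0.602777 -0.520602 = +0.082175;  D = +0.080556-0.016229i
d^2_{0,1}: k∈[1..2] ⇒ +0.305756 -0.792221 = -0.486464;  D = +0.444084-0.198586i
d^2_{1,1}: k∈[0..1] ⇒ +0.077547 -0.602777 = -0.525230;  D = -0.420589+0.314597i
d^2_{2,1}: single k=0 term ⇒ -0.249649;  D = +0.162137-0.189832i
Y_2^{m'}(θ=0.6437,φ=3.3872) and Σ D·Y over m':
  (-0.6467-0.0148i)·(+0.1227-0.0656i)  (+0.0806-0.0162i)·(-0.3597+0.0902i)  (+0.4441-0.1986i)·(+0.2900+0.0000i)  (-0.4206+0.3146i)·(+0.3597+0.0902i)  (+0.1621-0.1898i)·(+0.1227+0.0656i)
Y_2^1(R⁻¹ n̂) = -0.126368+0.058736i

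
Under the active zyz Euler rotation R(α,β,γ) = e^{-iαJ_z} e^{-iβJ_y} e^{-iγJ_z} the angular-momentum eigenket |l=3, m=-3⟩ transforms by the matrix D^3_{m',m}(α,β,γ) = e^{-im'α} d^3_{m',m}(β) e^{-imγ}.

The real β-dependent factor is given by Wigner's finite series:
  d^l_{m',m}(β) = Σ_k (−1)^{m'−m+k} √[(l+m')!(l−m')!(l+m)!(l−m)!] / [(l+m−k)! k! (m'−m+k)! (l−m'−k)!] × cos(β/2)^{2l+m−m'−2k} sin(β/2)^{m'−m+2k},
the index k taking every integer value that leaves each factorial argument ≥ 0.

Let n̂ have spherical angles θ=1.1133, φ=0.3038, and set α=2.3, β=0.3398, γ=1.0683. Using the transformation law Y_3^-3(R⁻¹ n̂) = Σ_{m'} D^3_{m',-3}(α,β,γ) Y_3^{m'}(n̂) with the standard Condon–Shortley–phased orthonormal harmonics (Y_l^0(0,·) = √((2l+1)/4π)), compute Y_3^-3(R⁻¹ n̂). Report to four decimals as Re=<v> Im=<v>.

Need the full column D^3_{m',-3} for m'=−3..3 at α=2.3, β=0.3398, γ=1.0683.
cos(β/2)=0.985602, sin(β/2)=0.169084
d^3_{-3,-3}: single k=0 term ⇒ +0.916661;  D = -0.712700-0.576477i
d^3_{-2,-3}: single k=0 term ⇒ -0.385199;  D = -0.018899-0.384735i
d^3_{-1,-3}: single k=0 term ⇒ +0.104485;  D = +0.074406-0.073355i
d^3_{0,-3}: single k=0 term ⇒ -0.020698;  D = +0.020656+0.001309i
d^3_{1,-3}: single k=0 term ⇒ +0.003075;  D = +0.001900+0.002418i
d^3_{2,-3}: single k=0 term ⇒ -0.000334;  D = -0.000058+0.000329i
d^3_{3,-3}: single k=0 term ⇒ +0.000023;  D = -0.000020+0.000012i
Y_3^{m'}(θ=1.1133,φ=0.3038) and Σ D·Y over m':
  (-0.7127-0.5765i)·(+0.1846-0.2381i)  (-0.0189-0.3847i)·(+0.2983-0.2074i)  (+0.0744-0.0734i)·(-0.0068+0.0021i)  (+0.0207+0.0013i)·(-0.3337+0.0000i)  (+0.0019+0.0024i)·(+0.0068+0.0021i)  (-0.0001+0.0003i)·(+0.2983+0.2074i)  (-0.0000+0.0000i)·(-0.1846-0.2381i)
Y_3^-3(R⁻¹ n̂) = -0.361581-0.047218i

Re=-0.3616 Im=-0.0472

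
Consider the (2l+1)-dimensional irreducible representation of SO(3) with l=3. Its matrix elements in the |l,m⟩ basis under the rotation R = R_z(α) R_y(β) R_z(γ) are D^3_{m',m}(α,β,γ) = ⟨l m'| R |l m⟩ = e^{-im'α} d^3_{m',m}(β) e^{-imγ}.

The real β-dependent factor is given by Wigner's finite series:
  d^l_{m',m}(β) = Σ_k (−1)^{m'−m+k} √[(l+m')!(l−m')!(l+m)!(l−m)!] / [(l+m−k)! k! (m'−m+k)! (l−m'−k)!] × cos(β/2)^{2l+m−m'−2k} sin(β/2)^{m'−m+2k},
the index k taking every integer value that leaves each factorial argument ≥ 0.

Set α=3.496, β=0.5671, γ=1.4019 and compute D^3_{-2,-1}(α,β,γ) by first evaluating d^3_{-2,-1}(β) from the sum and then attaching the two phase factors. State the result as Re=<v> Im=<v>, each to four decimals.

D^3_{-2,-1}(3.496,0.5671,1.4019) = e^{-i·-2·3.496}·d^3_{-2,-1}(0.5671)·e^{-i·-1·1.4019}. Compute d first:
With c≡cos(β/2)=0.960068 and s≡sin(β/2)=0.279766, N=[1·120·2·24]^{1/2}=75.894664
k∈{1,2} keeps every argument non-negative
  k=1: (−1)^0·75.8947/(24)·0.9601^5·0.2798^1 = +0.721614
  k=2: (−1)^1·75.8947/(12)·0.9601^3·0.2798^3 = -0.122552
d^3_{-2,-1}(0.5671) = +0.721614 -0.122552 = +0.599062
Phases: e^{-i·(-2)·3.496}=+0.759134+0.650934i, e^{-i·(-1)·1.4019}=+0.168094+0.985771i ⇒ D=-0.307958+0.513846i

Re=-0.3080 Im=0.5138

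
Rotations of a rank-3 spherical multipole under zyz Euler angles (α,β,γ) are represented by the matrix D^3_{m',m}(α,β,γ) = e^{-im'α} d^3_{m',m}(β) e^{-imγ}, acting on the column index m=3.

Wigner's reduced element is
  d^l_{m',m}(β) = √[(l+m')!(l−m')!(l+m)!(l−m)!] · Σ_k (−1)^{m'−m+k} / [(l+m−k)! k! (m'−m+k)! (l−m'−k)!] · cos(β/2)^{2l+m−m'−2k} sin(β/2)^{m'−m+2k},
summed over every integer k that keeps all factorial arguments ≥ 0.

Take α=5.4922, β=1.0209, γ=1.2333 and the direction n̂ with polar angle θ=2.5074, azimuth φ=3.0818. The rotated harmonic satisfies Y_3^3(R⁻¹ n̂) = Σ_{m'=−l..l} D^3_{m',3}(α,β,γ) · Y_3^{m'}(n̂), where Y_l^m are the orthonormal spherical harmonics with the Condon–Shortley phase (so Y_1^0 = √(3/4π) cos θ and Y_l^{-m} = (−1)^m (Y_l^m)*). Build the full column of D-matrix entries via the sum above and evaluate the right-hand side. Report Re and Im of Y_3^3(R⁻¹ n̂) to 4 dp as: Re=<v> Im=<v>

Re=-0.0831 Im=-0.0392

Need the full column D^3_{m',3} for m'=−3..3 at α=5.4922, β=1.0209, γ=1.2333.
cos(β/2)=0.872525, sin(β/2)=0.488570
d^3_{-3,3}: single k=6 term ⇒ +0.013601;  D = +0.013301+0.002840i
d^3_{-2,3}: single k=5 term ⇒ +0.059496;  D = +0.032080+0.050106i
d^3_{-1,3}: single k=4 term ⇒ +0.168000;  D = -0.036909+0.163895i
d^3_{0,3}: single k=3 term ⇒ +0.346440;  D = -0.293834+0.183527i
d^3_{1,3}: single k=2 term ⇒ +0.535809;  D = -0.521370-0.123549i
d^3_{2,3}: single k=1 term ⇒ +0.605189;  D = -0.314844-0.516843i
d^3_{3,3}: single k=0 term ⇒ +0.441231;  D = +0.106532-0.428178i
Y_3^{m'}(θ=2.5074,φ=3.0818) and Σ D·Y over m':
  (+0.0133+0.0028i)·(-0.0854-0.0155i)  (+0.0321+0.0501i)·(-0.2870-0.0345i)  (-0.0369+0.1639i)·(-0.4290-0.0257i)  (-0.2938+0.1835i)·(-0.0735+0.0000i)  (-0.5214-0.1235i)·(+0.4290-0.0257i)  (-0.3148-0.5168i)·(-0.2870+0.0345i)  (+0.1065-0.4282i)·(+0.0854-0.0155i)
Y_3^3(R⁻¹ n̂) = -0.083149-0.039168i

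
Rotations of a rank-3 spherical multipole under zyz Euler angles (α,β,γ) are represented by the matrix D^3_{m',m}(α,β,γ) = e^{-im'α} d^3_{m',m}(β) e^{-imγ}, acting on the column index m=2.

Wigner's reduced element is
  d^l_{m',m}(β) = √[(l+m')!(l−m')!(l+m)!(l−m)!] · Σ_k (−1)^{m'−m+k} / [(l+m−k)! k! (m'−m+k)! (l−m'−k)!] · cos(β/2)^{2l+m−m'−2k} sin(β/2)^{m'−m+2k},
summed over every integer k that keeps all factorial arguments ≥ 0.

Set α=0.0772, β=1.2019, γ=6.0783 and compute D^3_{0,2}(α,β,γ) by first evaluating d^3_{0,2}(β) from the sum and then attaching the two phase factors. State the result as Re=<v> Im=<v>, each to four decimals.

Re=0.3940 Im=0.1711

First d^3_{0,2}(β=1.2019), then the phase factors e^{-i(0)α} and e^{-i(2)γ}:
Half-angle: c=0.824799, s=0.565426. N=√(6·6·120·1)=65.726707
The bounds max(0,m−m')=2 and min(l+m,l−m')=3 give 2 terms
  k=2: (−1)^0·65.7267/(12)·0.8248^4·0.5654^2 = +0.810410
  k=3: (−1)^1·65.7267/(12)·0.8248^2·0.5654^4 = -0.380856
d^3_{0,2}(1.2019) = +0.810410 -0.380856 = +0.429554
D = (+1.000000+0.000000i)·(+0.429554)·(+0.917212+0.398399i) = +0.393992+0.171134i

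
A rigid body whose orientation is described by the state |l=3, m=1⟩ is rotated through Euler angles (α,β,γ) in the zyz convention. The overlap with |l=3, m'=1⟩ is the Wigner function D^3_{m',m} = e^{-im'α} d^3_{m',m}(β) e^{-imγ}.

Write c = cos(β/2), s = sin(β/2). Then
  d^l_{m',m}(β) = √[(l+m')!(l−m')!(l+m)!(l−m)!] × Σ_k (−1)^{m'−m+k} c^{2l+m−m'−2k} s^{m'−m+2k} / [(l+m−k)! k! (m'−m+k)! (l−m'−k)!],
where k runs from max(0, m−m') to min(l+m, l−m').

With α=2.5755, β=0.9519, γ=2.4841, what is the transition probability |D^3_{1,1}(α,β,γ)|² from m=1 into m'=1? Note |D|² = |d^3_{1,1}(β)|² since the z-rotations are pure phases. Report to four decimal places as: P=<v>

First d^3_{1,1}(β=0.9519), then the phase factors e^{-i(1)α} and e^{-i(1)γ}:
Half-angle: c=0.888858, s=0.458183. N=√(24·2·24·2)=48.000000
The bounds max(0,m−m')=0 and min(l+m,l−m')=2 give 3 terms
  k=0: (−1)^0·48.0000/(48)·0.8889^6·0.4582^0 = +0.493167
  k=1: (−1)^1·48.0000/(6)·0.8889^4·0.4582^2 = -1.048328
  k=2: (−1)^2·48.0000/(8)·0.8889^2·0.4582^4 = +0.208916
d^3_{1,1}(0.9519) = +0.493167 -1.048328 +0.208916 = -0.346245
|D^3_{1,1}|² = |d^3_{1,1}(β)|² = (-0.346245)² = 0.119886 (the z-rotation phases have unit modulus)

P=0.1199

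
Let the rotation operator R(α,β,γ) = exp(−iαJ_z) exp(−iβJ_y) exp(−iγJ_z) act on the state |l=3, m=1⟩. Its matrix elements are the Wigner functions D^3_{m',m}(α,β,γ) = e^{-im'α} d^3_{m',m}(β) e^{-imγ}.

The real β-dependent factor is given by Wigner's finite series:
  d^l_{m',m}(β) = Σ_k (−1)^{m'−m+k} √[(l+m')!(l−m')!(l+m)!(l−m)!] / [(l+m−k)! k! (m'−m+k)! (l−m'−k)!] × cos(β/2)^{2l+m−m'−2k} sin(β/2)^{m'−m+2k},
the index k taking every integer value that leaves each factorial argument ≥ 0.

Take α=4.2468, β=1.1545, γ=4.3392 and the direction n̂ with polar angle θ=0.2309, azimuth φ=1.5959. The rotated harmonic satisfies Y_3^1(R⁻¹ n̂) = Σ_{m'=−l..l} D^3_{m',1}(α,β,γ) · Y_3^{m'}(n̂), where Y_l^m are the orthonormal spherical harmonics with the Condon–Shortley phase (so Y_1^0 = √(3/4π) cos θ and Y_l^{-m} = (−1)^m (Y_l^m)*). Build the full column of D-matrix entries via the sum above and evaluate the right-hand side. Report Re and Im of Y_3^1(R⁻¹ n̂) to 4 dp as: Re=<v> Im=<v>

Re=0.1149 Im=-0.2187

Need the full column D^3_{m',1} for m'=−3..3 at α=4.2468, β=1.1545, γ=4.3392.
cos(β/2)=0.837967, sin(β/2)=0.545722
d^3_{-3,1}: single k=4 term ⇒ +0.241203;  D = -0.125501+0.205982i
d^3_{-2,1}: k∈[3..4] ⇒ +0.604816 -0.128257 = +0.476559;  D = -0.252329-0.404275i
d^3_{-1,1}: k∈[2..4] ⇒ +0.881049 -0.498228 +0.026414 = +0.409235;  D = +0.407489-0.037760i
d^3_{0,1}: k∈[1..3] ⇒ +0.781079 -0.993815 +0.140499 = -0.072236;  D = +0.026336-0.067264i
d^3_{1,1}: k∈[0..2] ⇒ +0.346226 -1.174733 +0.373671 = -0.454835;  D = +0.303999+0.338319i
d^3_{2,1}: k∈[0..1] ⇒ -0.713025 +0.604816 = -0.108208;  D = -0.104390+0.028490i
d^3_{3,1}: single k=0 term ⇒ +0.568715;  D = -0.112518+0.557473i
Y_3^{m'}(θ=0.2309,φ=1.5959) and Σ D·Y over m':
  (-0.1255+0.2060i)·(+0.0004+0.0050i)  (-0.2523-0.4043i)·(-0.0520+0.0026i)  (+0.4075-0.0378i)·(-0.0069-0.2764i)  (+0.0263-0.0673i)·(+0.6314+0.0000i)  (+0.3040+0.3383i)·(+0.0069-0.2764i)  (-0.1044+0.0285i)·(-0.0520-0.0026i)  (-0.1125+0.5575i)·(-0.0004+0.0050i)
Y_3^1(R⁻¹ n̂) = +0.114865-0.218660i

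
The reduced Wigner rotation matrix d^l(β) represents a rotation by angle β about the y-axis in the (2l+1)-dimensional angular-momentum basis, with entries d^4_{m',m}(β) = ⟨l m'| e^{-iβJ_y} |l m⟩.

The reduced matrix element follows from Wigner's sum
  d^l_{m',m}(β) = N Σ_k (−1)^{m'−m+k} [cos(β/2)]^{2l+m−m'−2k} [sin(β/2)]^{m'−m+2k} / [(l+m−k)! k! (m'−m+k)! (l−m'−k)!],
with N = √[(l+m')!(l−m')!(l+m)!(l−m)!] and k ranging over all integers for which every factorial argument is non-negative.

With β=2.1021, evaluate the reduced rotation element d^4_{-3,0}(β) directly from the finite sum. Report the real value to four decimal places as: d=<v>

d=-0.4802

d^4_{-3,0}(β=2.1021) via Wigner's sum:
Half-angle: c=0.496660, s=0.867945. N=√(1·5040·24·24)=1703.830978
k∈{3,4} keeps every argument non-negative
  k=3: (−1)^0·1703.8310/(144)·0.4967^5·0.8679^3 = +0.233796
  k=4: (−1)^1·1703.8310/(144)·0.4967^3·0.8679^5 = -0.714008
d^4_{-3,0}(2.1021) = +0.233796 -0.714008 = -0.480212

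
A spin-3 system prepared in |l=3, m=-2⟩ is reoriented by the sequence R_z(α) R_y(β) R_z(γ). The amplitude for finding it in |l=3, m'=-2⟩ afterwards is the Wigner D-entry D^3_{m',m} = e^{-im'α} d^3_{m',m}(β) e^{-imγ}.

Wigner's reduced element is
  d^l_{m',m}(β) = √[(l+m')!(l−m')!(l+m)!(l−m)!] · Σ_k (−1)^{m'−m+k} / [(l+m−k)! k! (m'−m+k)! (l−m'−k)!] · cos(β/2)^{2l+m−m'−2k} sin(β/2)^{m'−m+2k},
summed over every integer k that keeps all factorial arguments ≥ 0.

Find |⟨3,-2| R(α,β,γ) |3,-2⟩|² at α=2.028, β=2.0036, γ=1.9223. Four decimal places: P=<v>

P=0.0754

First d^3_{-2,-2}(β=2.0036), then the phase factors e^{-i(-2)α} and e^{-i(-2)γ}:
Half-angle: c=0.538787, s=0.842442. N=√(1·120·1·120)=120.000000
Admissible k: 0..1 (factorial args all ≥0)
  k=0: (−1)^0·120.0000/(120)·0.5388^6·0.8424^0 = +0.024463
  k=1: (−1)^1·120.0000/(24)·0.5388^4·0.8424^2 = -0.299032
d^3_{-2,-2}(2.0036) = +0.024463 -0.299032 = -0.274570
|D^3_{-2,-2}|² = |d^3_{-2,-2}(β)|² = (-0.274570)² = 0.075388 (the z-rotation phases have unit modulus)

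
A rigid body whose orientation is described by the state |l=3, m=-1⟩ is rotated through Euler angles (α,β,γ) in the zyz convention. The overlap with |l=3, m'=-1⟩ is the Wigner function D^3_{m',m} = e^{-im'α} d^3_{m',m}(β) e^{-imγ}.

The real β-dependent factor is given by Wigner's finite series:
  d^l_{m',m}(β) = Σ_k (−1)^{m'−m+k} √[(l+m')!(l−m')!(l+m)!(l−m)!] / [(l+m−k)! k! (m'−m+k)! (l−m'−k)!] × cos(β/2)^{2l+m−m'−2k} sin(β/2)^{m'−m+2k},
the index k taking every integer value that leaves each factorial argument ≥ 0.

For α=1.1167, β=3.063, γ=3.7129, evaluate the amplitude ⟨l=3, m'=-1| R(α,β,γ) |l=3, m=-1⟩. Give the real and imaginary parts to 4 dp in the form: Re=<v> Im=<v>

Re=0.0011 Im=-0.0091

D^3_{-1,-1}(1.1167,3.063,3.7129) = e^{-i·-1·1.1167}·d^3_{-1,-1}(3.063)·e^{-i·-1·3.7129}. Compute d first:
c=cos(3.063/2)=0.039286, s=sin(3.063/2)=0.999228; N=√[2·24·2·24]=48.000000
The bounds max(0,m−m')=0 and min(l+m,l−m')=2 give 3 terms
  k=0: (−1)^0·48.0000/(48)·0.0393^6·0.9992^0 = +0.000000
  k=1: (−1)^1·48.0000/(6)·0.0393^4·0.9992^2 = -0.000019
  k=2: (−1)^2·48.0000/(8)·0.0393^2·0.9992^4 = +0.009232
d^3_{-1,-1}(3.063) = +0.000000 -0.000019 +0.009232 = +0.009213
D = (+0.438650+0.898658i)·(+0.009213)·(-0.841195-0.540732i) = +0.001077-0.009150i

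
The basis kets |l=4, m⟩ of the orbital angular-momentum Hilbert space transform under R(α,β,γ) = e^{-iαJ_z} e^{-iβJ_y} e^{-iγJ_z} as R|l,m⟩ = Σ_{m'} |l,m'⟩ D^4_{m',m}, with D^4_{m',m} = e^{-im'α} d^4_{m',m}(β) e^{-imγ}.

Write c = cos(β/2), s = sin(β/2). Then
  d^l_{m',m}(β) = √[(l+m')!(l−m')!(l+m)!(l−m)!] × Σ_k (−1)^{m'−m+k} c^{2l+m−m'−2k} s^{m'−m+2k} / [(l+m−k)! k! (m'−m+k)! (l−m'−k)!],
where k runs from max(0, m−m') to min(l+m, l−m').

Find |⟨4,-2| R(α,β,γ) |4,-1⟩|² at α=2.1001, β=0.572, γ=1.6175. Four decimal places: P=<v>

D^4_{-2,-1}(2.1001,0.572,1.6175) = e^{-i·-2·2.1001}·d^4_{-2,-1}(0.572)·e^{-i·-1·1.6175}. Compute d first:
With c≡cos(β/2)=0.959380 and s≡sin(β/2)=0.282117, N=[2·720·6·120]^{1/2}=1018.233765
k∈{1,2,3} keeps every argument non-negative
  k=1: (−1)^0·1018.2338/(240)·0.9594^7·0.2821^1 = +0.895365
  k=2: (−1)^1·1018.2338/(48)·0.9594^5·0.2821^3 = -0.387121
  k=3: (−1)^2·1018.2338/(72)·0.9594^3·0.2821^5 = +0.022317
d^4_{-2,-1}(0.572) = +0.895365 -0.387121 +0.022317 = +0.530560
|D^4_{-2,-1}|² = |d^4_{-2,-1}(β)|² = (+0.530560)² = 0.281494 (the z-rotation phases have unit modulus)

P=0.2815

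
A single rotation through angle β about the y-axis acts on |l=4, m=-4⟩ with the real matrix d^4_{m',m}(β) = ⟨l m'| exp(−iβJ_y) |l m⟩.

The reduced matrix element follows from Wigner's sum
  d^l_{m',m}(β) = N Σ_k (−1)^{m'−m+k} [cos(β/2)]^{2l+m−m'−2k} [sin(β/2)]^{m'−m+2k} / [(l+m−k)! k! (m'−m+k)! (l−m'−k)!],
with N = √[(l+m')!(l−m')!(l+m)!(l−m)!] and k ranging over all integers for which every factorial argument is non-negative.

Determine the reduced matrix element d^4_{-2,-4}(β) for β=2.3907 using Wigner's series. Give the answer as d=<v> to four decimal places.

d=0.0111

d^4_{-2,-4}(β=2.3907) via Wigner's sum:
With c≡cos(β/2)=0.366688 and s≡sin(β/2)=0.930344, N=[2·720·1·40320]^{1/2}=7619.763776
The bounds max(0,m−m')=0 and min(l+m,l−m')=0 give 1 term
  k=0: (−1)^2·7619.7638/(1440)·0.3667^6·0.9303^2 = +0.011134
d^4_{-2,-4}(2.3907) = +0.011134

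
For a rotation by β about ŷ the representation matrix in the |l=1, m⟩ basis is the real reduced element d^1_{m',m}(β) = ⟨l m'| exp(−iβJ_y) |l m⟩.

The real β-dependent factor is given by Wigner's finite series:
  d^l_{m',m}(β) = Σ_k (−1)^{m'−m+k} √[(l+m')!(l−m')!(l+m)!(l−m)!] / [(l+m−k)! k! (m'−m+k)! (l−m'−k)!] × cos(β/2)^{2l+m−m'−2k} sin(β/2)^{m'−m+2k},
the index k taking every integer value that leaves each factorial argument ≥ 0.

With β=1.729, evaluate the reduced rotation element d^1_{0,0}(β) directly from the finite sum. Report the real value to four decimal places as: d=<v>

d^1_{0,0}(β=1.729) via Wigner's sum:
Half-angle: c=0.649021, s=0.760771. N=√(1·1·1·1)=1.000000
k: max(0,(0)−(0))=0 … min(1+(0),1−(0))=1
  k=0: (−1)^0·1.0000/(1)·0.6490^2·0.7608^0 = +0.421228
  k=1: (−1)^1·1.0000/(1)·0.6490^0·0.7608^2 = -0.578772
d^1_{0,0}(1.729) = +0.421228 -0.578772 = -0.157545

d=-0.1575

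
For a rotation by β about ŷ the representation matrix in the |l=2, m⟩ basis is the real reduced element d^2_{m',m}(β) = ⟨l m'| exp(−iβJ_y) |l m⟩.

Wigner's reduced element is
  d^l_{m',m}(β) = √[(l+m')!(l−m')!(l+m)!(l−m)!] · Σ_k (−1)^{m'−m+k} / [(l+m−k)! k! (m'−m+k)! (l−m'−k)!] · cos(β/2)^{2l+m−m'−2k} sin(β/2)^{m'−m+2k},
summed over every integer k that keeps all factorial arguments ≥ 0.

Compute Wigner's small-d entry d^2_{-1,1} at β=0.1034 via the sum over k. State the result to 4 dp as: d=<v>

d^2_{-1,1}(β=0.1034) via Wigner's sum:
With c≡cos(β/2)=0.998664 and s≡sin(β/2)=0.051677, N=[1·6·6·1]^{1/2}=6.000000
The bounds max(0,m−m')=2 and min(l+m,l−m')=3 give 2 terms
  k=2: (−1)^0·6.0000/(2)·0.9987^2·0.0517^2 = +0.007990
  k=3: (−1)^1·6.0000/(6)·0.9987^0·0.0517^4 = -0.000007
d^2_{-1,1}(0.1034) = +0.007990 -0.000007 = +0.007983

d=0.0080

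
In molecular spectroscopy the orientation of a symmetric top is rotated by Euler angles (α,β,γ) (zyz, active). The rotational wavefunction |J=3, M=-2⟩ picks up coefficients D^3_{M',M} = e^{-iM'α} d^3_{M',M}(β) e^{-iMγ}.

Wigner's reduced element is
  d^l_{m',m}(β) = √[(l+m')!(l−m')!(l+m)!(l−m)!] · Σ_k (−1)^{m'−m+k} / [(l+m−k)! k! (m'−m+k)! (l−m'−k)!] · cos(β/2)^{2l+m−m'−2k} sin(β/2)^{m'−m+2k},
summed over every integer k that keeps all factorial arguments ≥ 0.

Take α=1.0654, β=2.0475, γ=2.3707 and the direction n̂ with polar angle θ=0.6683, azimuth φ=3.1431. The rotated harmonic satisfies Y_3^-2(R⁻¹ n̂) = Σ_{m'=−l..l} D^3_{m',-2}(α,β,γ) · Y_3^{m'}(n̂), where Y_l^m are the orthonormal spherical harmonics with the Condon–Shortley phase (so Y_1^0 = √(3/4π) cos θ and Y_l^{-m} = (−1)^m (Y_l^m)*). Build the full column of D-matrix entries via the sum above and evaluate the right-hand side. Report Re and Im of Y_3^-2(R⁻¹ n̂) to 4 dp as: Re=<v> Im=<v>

Re=-0.3888 Im=0.0012

Need the full column D^3_{m',-2} for m'=−3..3 at α=1.0654, β=2.0475, γ=2.3707.
cos(β/2)=0.520167, sin(β/2)=0.854065
d^3_{-3,-2}: single k=1 term ⇒ +0.079667;  D = -0.006654+0.079389i
d^3_{-2,-2}: k∈[0..1] ⇒ +0.019809 -0.267007 = -0.247198;  D = -0.205542-0.137329i
d^3_{-1,-2}: k∈[0..1] ⇒ -0.102850 +0.554537 = +0.451687;  D = +0.401395-0.207130i
d^3_{0,-2}: k∈[0..1] ⇒ +0.292491 -0.788513 = -0.496022;  D = -0.014388+0.495813i
d^3_{1,-2}: k∈[0..1] ⇒ -0.554537 +0.747475 = +0.192938;  D = -0.166037-0.098269i
d^3_{2,-2}: k∈[0..1] ⇒ +0.719811 -0.388101 = +0.331710;  D = -0.286035+0.167975i
d^3_{3,-2}: single k=0 term ⇒ -0.578991;  D = -0.014818-0.578802i
Y_3^{m'}(θ=0.6683,φ=3.1431) and Σ D·Y over m':
  (-0.0067+0.0794i)·(-0.0993+0.0004i)  (-0.2055-0.1373i)·(+0.3080-0.0009i)  (+0.4014-0.2071i)·(-0.4166+0.0006i)  (-0.0144+0.4958i)·(+0.0235+0.0000i)  (-0.1660-0.0983i)·(+0.4166+0.0006i)  (-0.2860+0.1680i)·(+0.3080+0.0009i)  (-0.0148-0.5788i)·(+0.0993+0.0004i)
Y_3^-2(R⁻¹ n̂) = -0.388793+0.001153i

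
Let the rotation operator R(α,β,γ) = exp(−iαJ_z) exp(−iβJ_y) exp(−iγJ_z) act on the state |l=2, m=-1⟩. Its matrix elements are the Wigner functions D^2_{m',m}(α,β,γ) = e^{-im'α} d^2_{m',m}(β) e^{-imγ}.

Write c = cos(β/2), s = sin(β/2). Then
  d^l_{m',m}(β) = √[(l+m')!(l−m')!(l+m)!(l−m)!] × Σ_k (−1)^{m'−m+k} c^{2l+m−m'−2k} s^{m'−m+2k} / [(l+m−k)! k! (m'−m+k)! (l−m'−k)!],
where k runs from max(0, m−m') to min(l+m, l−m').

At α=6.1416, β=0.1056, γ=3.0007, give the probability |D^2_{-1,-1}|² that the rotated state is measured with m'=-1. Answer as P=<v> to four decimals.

P=0.9724

First d^2_{-1,-1}(β=0.1056), then the phase factors e^{-i(-1)α} and e^{-i(-1)γ}:
With c≡cos(β/2)=0.998606 and s≡sin(β/2)=0.052775, N=[1·6·1·6]^{1/2}=6.000000
k∈{0,1} keeps every argument non-negative
  k=0: (−1)^0·6.0000/(6)·0.9986^4·0.0528^0 = +0.994437
  k=1: (−1)^1·6.0000/(2)·0.9986^2·0.0528^2 = -0.008332
d^2_{-1,-1}(0.1056) = +0.994437 -0.008332 = +0.986105
|D^2_{-1,-1}|² = |d^2_{-1,-1}(β)|² = (+0.986105)² = 0.972403 (the z-rotation phases have unit modulus)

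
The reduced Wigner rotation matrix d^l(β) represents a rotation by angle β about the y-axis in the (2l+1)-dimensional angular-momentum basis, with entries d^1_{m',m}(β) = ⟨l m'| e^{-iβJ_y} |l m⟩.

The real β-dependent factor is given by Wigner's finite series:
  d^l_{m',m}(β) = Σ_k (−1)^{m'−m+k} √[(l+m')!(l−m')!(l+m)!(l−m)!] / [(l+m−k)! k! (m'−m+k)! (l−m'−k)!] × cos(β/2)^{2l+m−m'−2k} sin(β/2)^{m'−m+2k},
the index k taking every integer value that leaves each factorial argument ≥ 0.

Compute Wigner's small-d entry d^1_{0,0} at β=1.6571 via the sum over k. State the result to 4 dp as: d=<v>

d^1_{0,0}(β=1.6571) via Wigner's sum:
c=cos(1.6571/2)=0.675945, s=sin(1.6571/2)=0.736952; N=√[1·1·1·1]=1.000000
k∈{0,1} keeps every argument non-negative
  k=0: (−1)^0·1.0000/(1)·0.6759^2·0.7370^0 = +0.456902
  k=1: (−1)^1·1.0000/(1)·0.6759^0·0.7370^2 = -0.543098
d^1_{0,0}(1.6571) = +0.456902 -0.543098 = -0.086197

d=-0.0862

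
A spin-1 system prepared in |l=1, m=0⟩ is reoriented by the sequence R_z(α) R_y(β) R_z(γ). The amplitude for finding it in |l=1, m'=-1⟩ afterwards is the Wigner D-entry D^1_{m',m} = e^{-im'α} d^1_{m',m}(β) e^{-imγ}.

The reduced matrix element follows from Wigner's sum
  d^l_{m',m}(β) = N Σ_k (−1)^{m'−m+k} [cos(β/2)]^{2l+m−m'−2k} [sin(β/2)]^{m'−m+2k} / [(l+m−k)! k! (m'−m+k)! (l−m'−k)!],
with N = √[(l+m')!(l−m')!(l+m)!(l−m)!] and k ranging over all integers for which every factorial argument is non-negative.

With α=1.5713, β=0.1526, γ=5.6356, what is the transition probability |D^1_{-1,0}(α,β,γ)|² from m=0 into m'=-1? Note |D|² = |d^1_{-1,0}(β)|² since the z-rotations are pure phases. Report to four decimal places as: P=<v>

P=0.0116

D^1_{-1,0}(1.5713,0.1526,5.6356) = e^{-i·-1·1.5713}·d^1_{-1,0}(0.1526)·e^{-i·0·5.6356}. Compute d first:
With c≡cos(β/2)=0.997091 and s≡sin(β/2)=0.076226, N=[1·2·1·1]^{1/2}=1.414214
k∈{1} keeps every argument non-negative
  k=1: (−1)^0·1.4142/(1)·0.9971^1·0.0762^1 = +0.107486
d^1_{-1,0}(0.1526) = +0.107486
|D^1_{-1,0}|² = |d^1_{-1,0}(β)|² = (+0.107486)² = 0.011553 (the z-rotation phases have unit modulus)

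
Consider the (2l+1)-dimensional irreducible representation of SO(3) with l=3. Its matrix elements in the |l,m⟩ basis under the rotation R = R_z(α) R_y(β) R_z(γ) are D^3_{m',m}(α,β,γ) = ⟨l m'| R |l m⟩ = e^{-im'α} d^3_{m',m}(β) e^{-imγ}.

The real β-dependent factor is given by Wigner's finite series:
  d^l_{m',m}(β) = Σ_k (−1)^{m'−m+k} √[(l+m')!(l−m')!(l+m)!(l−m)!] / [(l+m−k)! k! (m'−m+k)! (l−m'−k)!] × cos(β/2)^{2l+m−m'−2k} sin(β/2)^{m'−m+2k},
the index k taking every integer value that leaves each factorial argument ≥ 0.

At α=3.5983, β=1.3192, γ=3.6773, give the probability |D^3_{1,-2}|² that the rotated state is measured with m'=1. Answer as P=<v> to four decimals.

Split into d^3_{1,-2}(β=1.3192) × two z-phases.
Half-angle: c=0.790237, s=0.612801. N=√(24·2·1·120)=75.894664
Admissible k: 0..1 (factorial args all ≥0)
  k=0: (−1)^3·75.8947/(12)·0.7902^3·0.6128^3 = -0.718225
  k=1: (−1)^4·75.8947/(24)·0.7902^1·0.6128^5 = +0.215951
d^3_{1,-2}(1.3192) = -0.718225 +0.215951 = -0.502275
|D^3_{1,-2}|² = |d^3_{1,-2}(β)|² = (-0.502275)² = 0.252280 (the z-rotation phases have unit modulus)

P=0.2523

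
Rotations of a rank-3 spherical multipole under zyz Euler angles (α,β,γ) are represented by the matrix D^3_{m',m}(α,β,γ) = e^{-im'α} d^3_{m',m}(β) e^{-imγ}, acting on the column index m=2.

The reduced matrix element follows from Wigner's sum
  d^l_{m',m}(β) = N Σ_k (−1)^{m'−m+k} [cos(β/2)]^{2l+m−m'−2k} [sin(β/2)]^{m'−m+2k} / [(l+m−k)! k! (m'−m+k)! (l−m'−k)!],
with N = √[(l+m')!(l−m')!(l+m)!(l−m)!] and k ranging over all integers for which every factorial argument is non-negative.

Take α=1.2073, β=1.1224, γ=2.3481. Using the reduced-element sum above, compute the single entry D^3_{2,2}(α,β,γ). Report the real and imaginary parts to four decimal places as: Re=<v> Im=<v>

Re=-0.2431 Im=0.2646

D^3_{2,2}(1.2073,1.1224,2.3481) = e^{-i·2·1.2073}·d^3_{2,2}(1.1224)·e^{-i·2·2.3481}. Compute d first:
c=cos(1.1224/2)=0.846617, s=sin(1.1224/2)=0.532203; N=√[120·1·120·1]=120.000000
The bounds max(0,m−m')=0 and min(l+m,l−m')=1 give 2 terms
  k=0: (−1)^0·120.0000/(120)·0.8466^6·0.5322^0 = +0.368233
  k=1: (−1)^1·120.0000/(24)·0.8466^4·0.5322^2 = -0.727565
d^3_{2,2}(1.1224) = +0.368233 -0.727565 = -0.359333
D = (-0.747177-0.664626i)·(-0.359333)·(-0.016188+0.999869i) = -0.243137+0.264584i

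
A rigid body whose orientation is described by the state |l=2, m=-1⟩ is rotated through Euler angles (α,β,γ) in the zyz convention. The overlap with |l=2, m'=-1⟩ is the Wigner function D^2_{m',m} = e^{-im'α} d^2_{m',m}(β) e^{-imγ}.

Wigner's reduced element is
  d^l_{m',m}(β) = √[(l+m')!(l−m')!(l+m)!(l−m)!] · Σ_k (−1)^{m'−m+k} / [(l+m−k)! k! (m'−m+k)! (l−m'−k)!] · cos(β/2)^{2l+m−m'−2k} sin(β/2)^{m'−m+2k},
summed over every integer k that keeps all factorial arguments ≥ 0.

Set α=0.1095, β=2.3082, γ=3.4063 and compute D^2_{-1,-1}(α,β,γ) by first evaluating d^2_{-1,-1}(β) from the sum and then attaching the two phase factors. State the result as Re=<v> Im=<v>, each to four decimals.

Split into d^2_{-1,-1}(β=2.3082) × two z-phases.
c=cos(2.3082/2)=0.404742, s=sin(2.3082/2)=0.914431; N=√[1·6·1·6]=6.000000
The bounds max(0,m−m')=0 and min(l+m,l−m')=1 give 2 terms
  k=0: (−1)^0·6.0000/(6)·0.4047^4·0.9144^0 = +0.026836
  k=1: (−1)^1·6.0000/(2)·0.4047^2·0.9144^2 = -0.410941
d^2_{-1,-1}(2.3082) = +0.026836 -0.410941 = -0.384105
Attach z-rotation phases: D = e^{-i(-1)(0.1095)}·(-0.384105)·e^{-i(-1)(3.4063)} = +0.357524+0.140404i

Re=0.3575 Im=0.1404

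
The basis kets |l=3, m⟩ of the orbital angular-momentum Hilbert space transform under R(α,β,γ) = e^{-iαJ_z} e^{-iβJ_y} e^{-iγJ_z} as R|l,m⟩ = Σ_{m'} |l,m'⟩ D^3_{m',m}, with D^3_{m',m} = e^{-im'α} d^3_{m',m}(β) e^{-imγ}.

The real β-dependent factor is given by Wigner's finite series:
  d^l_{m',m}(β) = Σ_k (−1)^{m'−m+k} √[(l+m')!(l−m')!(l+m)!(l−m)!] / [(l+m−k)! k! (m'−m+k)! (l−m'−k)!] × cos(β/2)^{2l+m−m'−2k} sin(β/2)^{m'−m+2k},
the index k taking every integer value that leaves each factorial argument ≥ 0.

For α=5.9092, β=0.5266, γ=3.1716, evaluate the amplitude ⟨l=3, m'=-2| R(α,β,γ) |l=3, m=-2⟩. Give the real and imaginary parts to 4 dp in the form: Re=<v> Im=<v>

First d^3_{-2,-2}(β=0.5266), then the phase factors e^{-i(-2)α} and e^{-i(-2)γ}:
Half-angle: c=0.965536, s=0.260268. N=√(1·120·1·120)=120.000000
Admissible k: 0..1 (factorial args all ≥0)
  k=0: (−1)^0·120.0000/(120)·0.9655^6·0.2603^0 = +0.810236
  k=1: (−1)^1·120.0000/(24)·0.9655^4·0.2603^2 = -0.294365
d^3_{-2,-2}(0.5266) = +0.810236 -0.294365 = +0.515871
D = (+0.733071-0.680152i)·(+0.515871)·(+0.998200+0.059979i) = +0.398534-0.327557i

Re=0.3985 Im=-0.3276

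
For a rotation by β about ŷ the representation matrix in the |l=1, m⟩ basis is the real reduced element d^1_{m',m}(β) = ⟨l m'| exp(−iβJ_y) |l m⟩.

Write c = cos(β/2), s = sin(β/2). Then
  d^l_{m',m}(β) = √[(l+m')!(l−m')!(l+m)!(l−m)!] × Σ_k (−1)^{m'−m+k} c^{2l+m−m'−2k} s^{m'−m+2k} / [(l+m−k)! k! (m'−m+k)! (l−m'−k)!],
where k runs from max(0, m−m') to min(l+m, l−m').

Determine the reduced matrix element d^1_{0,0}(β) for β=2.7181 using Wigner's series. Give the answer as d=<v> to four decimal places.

d^1_{0,0}(β=2.7181) via Wigner's sum:
c=cos(2.7181/2)=0.210168, s=sin(2.7181/2)=0.977665; N=√[1·1·1·1]=1.000000
The bounds max(0,m−m')=0 and min(l+m,l−m')=1 give 2 terms
  k=0: (−1)^0·1.0000/(1)·0.2102^2·0.9777^0 = +0.044170
  k=1: (−1)^1·1.0000/(1)·0.2102^0·0.9777^2 = -0.955830
d^1_{0,0}(2.7181) = +0.044170 -0.955830 = -0.911659

d=-0.9117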